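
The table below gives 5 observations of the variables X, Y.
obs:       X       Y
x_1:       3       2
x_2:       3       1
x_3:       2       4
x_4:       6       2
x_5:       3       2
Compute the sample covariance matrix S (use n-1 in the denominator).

Step 1 — column means:
  mean(X) = (3 + 3 + 2 + 6 + 3) / 5 = 17/5 = 3.4
  mean(Y) = (2 + 1 + 4 + 2 + 2) / 5 = 11/5 = 2.2

Step 2 — sample covariance S[i,j] = (1/(n-1)) · Σ_k (x_{k,i} - mean_i) · (x_{k,j} - mean_j), with n-1 = 4.
  S[X,X] = ((-0.4)·(-0.4) + (-0.4)·(-0.4) + (-1.4)·(-1.4) + (2.6)·(2.6) + (-0.4)·(-0.4)) / 4 = 9.2/4 = 2.3
  S[X,Y] = ((-0.4)·(-0.2) + (-0.4)·(-1.2) + (-1.4)·(1.8) + (2.6)·(-0.2) + (-0.4)·(-0.2)) / 4 = -2.4/4 = -0.6
  S[Y,Y] = ((-0.2)·(-0.2) + (-1.2)·(-1.2) + (1.8)·(1.8) + (-0.2)·(-0.2) + (-0.2)·(-0.2)) / 4 = 4.8/4 = 1.2

S is symmetric (S[j,i] = S[i,j]). Assembling:

S = [[2.3, -0.6],
 [-0.6, 1.2]]


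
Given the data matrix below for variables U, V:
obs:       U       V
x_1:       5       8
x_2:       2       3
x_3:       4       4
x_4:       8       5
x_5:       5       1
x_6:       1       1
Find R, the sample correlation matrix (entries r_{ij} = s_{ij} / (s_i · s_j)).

Step 1 — column means:
  mean(U) = (5 + 2 + 4 + 8 + 5 + 1) / 6 = 25/6 = 4.1667
  mean(V) = (8 + 3 + 4 + 5 + 1 + 1) / 6 = 22/6 = 3.6667

Step 2 — sample variances and covariances s[i,j] = (1/(n-1)) · Σ_k (x_{k,i} - mean_i) · (x_{k,j} - mean_j), with n-1 = 5:
  s[U,U] = ((0.8333)·(0.8333) + (-2.1667)·(-2.1667) + (-0.1667)·(-0.1667) + (3.8333)·(3.8333) + (0.8333)·(0.8333) + (-3.1667)·(-3.1667)) / 5 = 30.8333/5 = 6.1667
  s[U,V] = ((0.8333)·(4.3333) + (-2.1667)·(-0.6667) + (-0.1667)·(0.3333) + (3.8333)·(1.3333) + (0.8333)·(-2.6667) + (-3.1667)·(-2.6667)) / 5 = 16.3333/5 = 3.2667
  s[V,V] = ((4.3333)·(4.3333) + (-0.6667)·(-0.6667) + (0.3333)·(0.3333) + (1.3333)·(1.3333) + (-2.6667)·(-2.6667) + (-2.6667)·(-2.6667)) / 5 = 35.3333/5 = 7.0667
  Sample standard deviations s_i = √(s[i,i]):
  s(U) = √(6.1667) = 2.4833
  s(V) = √(7.0667) = 2.6583

Step 3 — r_{ij} = s_{ij} / (s_i · s_j):
  r[U,U] = 1 (diagonal).
  r[U,V] = 3.2667 / (2.4833 · 2.6583) = 3.2667 / 6.6013 = 0.4948
  r[V,V] = 1 (diagonal).

R is symmetric with unit diagonal. Assembling:

R = [[1, 0.4948],
 [0.4948, 1]]


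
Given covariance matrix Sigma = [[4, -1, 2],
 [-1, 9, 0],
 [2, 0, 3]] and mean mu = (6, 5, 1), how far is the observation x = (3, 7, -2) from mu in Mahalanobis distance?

Step 1 — centre the observation: (x - mu) = (-3, 2, -3).

Step 2 — invert Sigma (cofactor / det for 3×3, or solve directly):
  Sigma^{-1} = [[0.3913, 0.0435, -0.2609],
 [0.0435, 0.1159, -0.029],
 [-0.2609, -0.029, 0.5072]].

Step 3 — form the quadratic (x - mu)^T · Sigma^{-1} · (x - mu):
  Sigma^{-1} · (x - mu) = (-0.3043, 0.1884, -0.7971).
  (x - mu)^T · [Sigma^{-1} · (x - mu)] = (-3)·(-0.3043) + (2)·(0.1884) + (-3)·(-0.7971) = 3.6812.

Step 4 — take square root: d = √(3.6812) ≈ 1.9186.

d(x, mu) = √(3.6812) ≈ 1.9186


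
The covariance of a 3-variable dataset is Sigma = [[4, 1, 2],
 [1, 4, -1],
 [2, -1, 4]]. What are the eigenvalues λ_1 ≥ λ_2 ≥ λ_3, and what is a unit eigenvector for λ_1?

Step 1 — characteristic polynomial p(λ) = det(λI - Sigma) = λ³ - tr·λ² + c_1·λ - det, where tr = trace, c_1 = sum of the principal 2×2 minors, det = det(Sigma):
  tr = 4 + 4 + 4 = 12,
  c_1 = (4·4 - (1)²) + (4·4 - (2)²) + (4·4 - (-1)²) = 15 + 12 + 15 = 42,
  det = 4·(4·4 - (-1)²) - (1)·((1)·4 - (-1)·(2)) + (2)·((1)·(-1) - 4·(2)) = 4·(15) - (1)·(6) + (2)·(-9) = 36.
  So p(λ) = λ³ - 12λ² + 42λ - 36.
Step 2 — look for an integer root (rational root theorem: any rational root is an integer divisor of 36). Testing λ = 6:
  p(6) = 216 - 432 + 252 - 36 = 0  ✓
  Dividing out (λ - 6): p(λ) = (λ - 6)(λ² - 6λ + 6).
Step 3 — remaining eigenvalues from the quadratic λ² - 6λ + 6 = 0:
  Δ = 6² - 4·6 = 36 - 24 = 12,  λ = (6 ± √12)/2 = (6 ± 3.4641)/2 ≈ 4.7321 or 1.2679.
  Sorted: λ_1 = 6,  λ_2 = 4.7321,  λ_3 = 1.2679  (check: sum = 12 = tr ✓).

Step 4 — unit eigenvector for λ_1 = 6: v spans the null space of (Sigma - λ_1 I), whose rows are
  r_1 = (-2, 1, 2),  r_2 = (1, -2, -1),  r_3 = (2, -1, -2).
  v is orthogonal to every row, so take v ∝ r_1 × r_2 = ((1)·(-1) - (2)·(-2), (2)·(1) - (-2)·(-1), (-2)·(-2) - (1)·(1)) = (3, 0, 3).
  Rescale (divide by 3): u = (1, 0, 1).
  ||u|| = √((1)² + (0)² + (1)²) = √(2) ≈ 1.4142,  v_1 = u/||u|| ≈ (0.7071, 0, 0.7071) (||v_1|| = 1).

λ_1 = 6,  λ_2 = 4.7321,  λ_3 = 1.2679;  v_1 ≈ (0.7071, 0, 0.7071)


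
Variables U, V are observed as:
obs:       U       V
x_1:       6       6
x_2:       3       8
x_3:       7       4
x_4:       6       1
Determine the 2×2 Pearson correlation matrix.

Step 1 — column means:
  mean(U) = (6 + 3 + 7 + 6) / 4 = 22/4 = 5.5
  mean(V) = (6 + 8 + 4 + 1) / 4 = 19/4 = 4.75

Step 2 — sample variances and covariances s[i,j] = (1/(n-1)) · Σ_k (x_{k,i} - mean_i) · (x_{k,j} - mean_j), with n-1 = 3:
  s[U,U] = ((0.5)·(0.5) + (-2.5)·(-2.5) + (1.5)·(1.5) + (0.5)·(0.5)) / 3 = 9/3 = 3
  s[U,V] = ((0.5)·(1.25) + (-2.5)·(3.25) + (1.5)·(-0.75) + (0.5)·(-3.75)) / 3 = -10.5/3 = -3.5
  s[V,V] = ((1.25)·(1.25) + (3.25)·(3.25) + (-0.75)·(-0.75) + (-3.75)·(-3.75)) / 3 = 26.75/3 = 8.9167
  Sample standard deviations s_i = √(s[i,i]):
  s(U) = √(3) = 1.7321
  s(V) = √(8.9167) = 2.9861

Step 3 — r_{ij} = s_{ij} / (s_i · s_j):
  r[U,U] = 1 (diagonal).
  r[U,V] = -3.5 / (1.7321 · 2.9861) = -3.5 / 5.172 = -0.6767
  r[V,V] = 1 (diagonal).

R is symmetric with unit diagonal. Assembling:

R = [[1, -0.6767],
 [-0.6767, 1]]


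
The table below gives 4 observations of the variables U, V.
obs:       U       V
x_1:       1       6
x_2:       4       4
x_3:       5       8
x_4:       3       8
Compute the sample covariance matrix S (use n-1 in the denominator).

Step 1 — column means:
  mean(U) = (1 + 4 + 5 + 3) / 4 = 13/4 = 3.25
  mean(V) = (6 + 4 + 8 + 8) / 4 = 26/4 = 6.5

Step 2 — sample covariance S[i,j] = (1/(n-1)) · Σ_k (x_{k,i} - mean_i) · (x_{k,j} - mean_j), with n-1 = 3.
  S[U,U] = ((-2.25)·(-2.25) + (0.75)·(0.75) + (1.75)·(1.75) + (-0.25)·(-0.25)) / 3 = 8.75/3 = 2.9167
  S[U,V] = ((-2.25)·(-0.5) + (0.75)·(-2.5) + (1.75)·(1.5) + (-0.25)·(1.5)) / 3 = 1.5/3 = 0.5
  S[V,V] = ((-0.5)·(-0.5) + (-2.5)·(-2.5) + (1.5)·(1.5) + (1.5)·(1.5)) / 3 = 11/3 = 3.6667

S is symmetric (S[j,i] = S[i,j]). Assembling:

S = [[2.9167, 0.5],
 [0.5, 3.6667]]


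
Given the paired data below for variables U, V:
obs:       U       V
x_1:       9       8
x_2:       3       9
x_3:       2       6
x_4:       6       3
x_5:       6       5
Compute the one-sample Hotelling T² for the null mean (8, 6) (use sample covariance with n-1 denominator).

Step 1 — sample mean vector:
  mean(U) = (9 + 3 + 2 + 6 + 6) / 5 = 26/5 = 5.2
  mean(V) = (8 + 9 + 6 + 3 + 5) / 5 = 31/5 = 6.2
  x̄ = (5.2, 6.2),  deviation x̄ - mu_0 = (5.2, 6.2) - (8, 6) = (-2.8, 0.2).

Step 2 — sample covariance matrix, S[i,j] = (1/(n-1)) · Σ_k (x_{k,i} - mean_i) · (x_{k,j} - mean_j), divisor n-1 = 4:
  S[U,U] = ((3.8)·(3.8) + (-2.2)·(-2.2) + (-3.2)·(-3.2) + (0.8)·(0.8) + (0.8)·(0.8)) / 4 = 30.8/4 = 7.7
  S[U,V] = ((3.8)·(1.8) + (-2.2)·(2.8) + (-3.2)·(-0.2) + (0.8)·(-3.2) + (0.8)·(-1.2)) / 4 = -2.2/4 = -0.55
  S[V,V] = ((1.8)·(1.8) + (2.8)·(2.8) + (-0.2)·(-0.2) + (-3.2)·(-3.2) + (-1.2)·(-1.2)) / 4 = 22.8/4 = 5.7
  S = [[7.7, -0.55],
 [-0.55, 5.7]].

Step 3 — invert S. det(S) = 7.7·5.7 - (-0.55)² = 43.5875.
  S^{-1} = (1/det) · [[d, -b], [-b, a]] = [[0.1308, 0.0126],
 [0.0126, 0.1767]].

Step 4 — quadratic form (x̄ - mu_0)^T · S^{-1} · (x̄ - mu_0):
  S^{-1} · (x̄ - mu_0) = (-0.3636, 0),
  (x̄ - mu_0)^T · [...] = (-2.8)·(-0.3636) + (0.2)·(0) = 1.0182.

Step 5 — scale by n: T² = 5 · 1.0182 = 5.0909.

T² ≈ 5.0909


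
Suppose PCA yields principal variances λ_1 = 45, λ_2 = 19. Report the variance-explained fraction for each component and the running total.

Step 1 — total variance = trace(Sigma) = Σ λ_i = 45 + 19 = 64.

Step 2 — fraction explained by component i = λ_i / Σ λ:
  PC1: 45/64 = 0.7031
  PC2: 19/64 = 0.2969

Step 3 — cumulative fraction after k components = (λ_1 + ... + λ_k) / Σ λ:
  k = 1: 45/64 = 0.7031
  k = 2: (45 + 19)/64 = 64/64 = 1

Summary (fraction, with percent):

explained: PC1 0.7031 (70.31%), PC2 0.2969 (29.69%);  cumulative: 0.7031, 1


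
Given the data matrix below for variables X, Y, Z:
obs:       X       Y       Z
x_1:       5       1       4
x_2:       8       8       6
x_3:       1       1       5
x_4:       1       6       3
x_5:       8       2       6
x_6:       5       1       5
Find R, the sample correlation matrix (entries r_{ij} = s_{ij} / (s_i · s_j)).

Step 1 — column means:
  mean(X) = (5 + 8 + 1 + 1 + 8 + 5) / 6 = 28/6 = 4.6667
  mean(Y) = (1 + 8 + 1 + 6 + 2 + 1) / 6 = 19/6 = 3.1667
  mean(Z) = (4 + 6 + 5 + 3 + 6 + 5) / 6 = 29/6 = 4.8333

Step 2 — sample variances and covariances s[i,j] = (1/(n-1)) · Σ_k (x_{k,i} - mean_i) · (x_{k,j} - mean_j), with n-1 = 5:
  s[X,X] = ((0.3333)·(0.3333) + (3.3333)·(3.3333) + (-3.6667)·(-3.6667) + (-3.6667)·(-3.6667) + (3.3333)·(3.3333) + (0.3333)·(0.3333)) / 5 = 49.3333/5 = 9.8667
  s[X,Y] = ((0.3333)·(-2.1667) + (3.3333)·(4.8333) + (-3.6667)·(-2.1667) + (-3.6667)·(2.8333) + (3.3333)·(-1.1667) + (0.3333)·(-2.1667)) / 5 = 8.3333/5 = 1.6667
  s[X,Z] = ((0.3333)·(-0.8333) + (3.3333)·(1.1667) + (-3.6667)·(0.1667) + (-3.6667)·(-1.8333) + (3.3333)·(1.1667) + (0.3333)·(0.1667)) / 5 = 13.6667/5 = 2.7333
  s[Y,Y] = ((-2.1667)·(-2.1667) + (4.8333)·(4.8333) + (-2.1667)·(-2.1667) + (2.8333)·(2.8333) + (-1.1667)·(-1.1667) + (-2.1667)·(-2.1667)) / 5 = 46.8333/5 = 9.3667
  s[Y,Z] = ((-2.1667)·(-0.8333) + (4.8333)·(1.1667) + (-2.1667)·(0.1667) + (2.8333)·(-1.8333) + (-1.1667)·(1.1667) + (-2.1667)·(0.1667)) / 5 = 0.1667/5 = 0.0333
  s[Z,Z] = ((-0.8333)·(-0.8333) + (1.1667)·(1.1667) + (0.1667)·(0.1667) + (-1.8333)·(-1.8333) + (1.1667)·(1.1667) + (0.1667)·(0.1667)) / 5 = 6.8333/5 = 1.3667
  Sample standard deviations s_i = √(s[i,i]):
  s(X) = √(9.8667) = 3.1411
  s(Y) = √(9.3667) = 3.0605
  s(Z) = √(1.3667) = 1.169

Step 3 — r_{ij} = s_{ij} / (s_i · s_j):
  r[X,X] = 1 (diagonal).
  r[X,Y] = 1.6667 / (3.1411 · 3.0605) = 1.6667 / 9.6134 = 0.1734
  r[X,Z] = 2.7333 / (3.1411 · 1.169) = 2.7333 / 3.6721 = 0.7443
  r[Y,Y] = 1 (diagonal).
  r[Y,Z] = 0.0333 / (3.0605 · 1.169) = 0.0333 / 3.5779 = 0.0093
  r[Z,Z] = 1 (diagonal).

R is symmetric with unit diagonal. Assembling:

R = [[1, 0.1734, 0.7443],
 [0.1734, 1, 0.0093],
 [0.7443, 0.0093, 1]]


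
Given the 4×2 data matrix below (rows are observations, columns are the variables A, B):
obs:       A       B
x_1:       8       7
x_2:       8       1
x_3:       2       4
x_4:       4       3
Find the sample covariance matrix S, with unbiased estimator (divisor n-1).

Step 1 — column means:
  mean(A) = (8 + 8 + 2 + 4) / 4 = 22/4 = 5.5
  mean(B) = (7 + 1 + 4 + 3) / 4 = 15/4 = 3.75

Step 2 — sample covariance S[i,j] = (1/(n-1)) · Σ_k (x_{k,i} - mean_i) · (x_{k,j} - mean_j), with n-1 = 3.
  S[A,A] = ((2.5)·(2.5) + (2.5)·(2.5) + (-3.5)·(-3.5) + (-1.5)·(-1.5)) / 3 = 27/3 = 9
  S[A,B] = ((2.5)·(3.25) + (2.5)·(-2.75) + (-3.5)·(0.25) + (-1.5)·(-0.75)) / 3 = 1.5/3 = 0.5
  S[B,B] = ((3.25)·(3.25) + (-2.75)·(-2.75) + (0.25)·(0.25) + (-0.75)·(-0.75)) / 3 = 18.75/3 = 6.25

S is symmetric (S[j,i] = S[i,j]). Assembling:

S = [[9, 0.5],
 [0.5, 6.25]]


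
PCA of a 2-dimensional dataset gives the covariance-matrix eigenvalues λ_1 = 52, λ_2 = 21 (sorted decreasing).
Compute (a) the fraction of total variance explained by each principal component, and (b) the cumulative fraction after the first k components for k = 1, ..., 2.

Step 1 — total variance = trace(Sigma) = Σ λ_i = 52 + 21 = 73.

Step 2 — fraction explained by component i = λ_i / Σ λ:
  PC1: 52/73 = 0.7123
  PC2: 21/73 = 0.2877

Step 3 — cumulative fraction after k components = (λ_1 + ... + λ_k) / Σ λ:
  k = 1: 52/73 = 0.7123
  k = 2: (52 + 21)/73 = 73/73 = 1

Summary (fraction, with percent):

explained: PC1 0.7123 (71.23%), PC2 0.2877 (28.77%);  cumulative: 0.7123, 1


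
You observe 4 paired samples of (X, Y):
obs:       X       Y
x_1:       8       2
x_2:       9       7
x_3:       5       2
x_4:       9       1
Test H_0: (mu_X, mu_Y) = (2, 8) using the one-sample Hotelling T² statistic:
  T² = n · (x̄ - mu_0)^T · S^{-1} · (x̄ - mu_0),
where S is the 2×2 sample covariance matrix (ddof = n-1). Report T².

Step 1 — sample mean vector:
  mean(X) = (8 + 9 + 5 + 9) / 4 = 31/4 = 7.75
  mean(Y) = (2 + 7 + 2 + 1) / 4 = 12/4 = 3
  x̄ = (7.75, 3),  deviation x̄ - mu_0 = (7.75, 3) - (2, 8) = (5.75, -5).

Step 2 — sample covariance matrix, S[i,j] = (1/(n-1)) · Σ_k (x_{k,i} - mean_i) · (x_{k,j} - mean_j), divisor n-1 = 3:
  S[X,X] = ((0.25)·(0.25) + (1.25)·(1.25) + (-2.75)·(-2.75) + (1.25)·(1.25)) / 3 = 10.75/3 = 3.5833
  S[X,Y] = ((0.25)·(-1) + (1.25)·(4) + (-2.75)·(-1) + (1.25)·(-2)) / 3 = 5/3 = 1.6667
  S[Y,Y] = ((-1)·(-1) + (4)·(4) + (-1)·(-1) + (-2)·(-2)) / 3 = 22/3 = 7.3333
  S = [[3.5833, 1.6667],
 [1.6667, 7.3333]].

Step 3 — invert S. det(S) = 3.5833·7.3333 - (1.6667)² = 23.5.
  S^{-1} = (1/det) · [[d, -b], [-b, a]] = [[0.3121, -0.0709],
 [-0.0709, 0.1525]].

Step 4 — quadratic form (x̄ - mu_0)^T · S^{-1} · (x̄ - mu_0):
  S^{-1} · (x̄ - mu_0) = (2.1489, -1.1702),
  (x̄ - mu_0)^T · [...] = (5.75)·(2.1489) + (-5)·(-1.1702) = 18.2074.

Step 5 — scale by n: T² = 4 · 18.2074 = 72.8298.

T² ≈ 72.8298


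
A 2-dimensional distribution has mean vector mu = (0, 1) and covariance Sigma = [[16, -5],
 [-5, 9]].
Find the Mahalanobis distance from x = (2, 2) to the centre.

Step 1 — centre the observation: (x - mu) = (2, 1).

Step 2 — invert Sigma. det(Sigma) = 16·9 - (-5)² = 119.
  Sigma^{-1} = (1/det) · [[d, -b], [-b, a]] = [[0.0756, 0.042],
 [0.042, 0.1345]].

Step 3 — form the quadratic (x - mu)^T · Sigma^{-1} · (x - mu):
  Sigma^{-1} · (x - mu) = (0.1933, 0.2185).
  (x - mu)^T · [Sigma^{-1} · (x - mu)] = (2)·(0.1933) + (1)·(0.2185) = 0.605.

Step 4 — take square root: d = √(0.605) ≈ 0.7778.

d(x, mu) = √(0.605) ≈ 0.7778


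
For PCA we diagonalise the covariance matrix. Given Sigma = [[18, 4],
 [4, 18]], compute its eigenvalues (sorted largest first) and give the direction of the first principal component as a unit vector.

Step 1 — characteristic polynomial of 2×2 Sigma:
  det(Sigma - λI) = λ² - trace · λ + det = 0.
  trace = 18 + 18 = 36, det = 18·18 - (4)² = 308.
Step 2 — discriminant:
  Δ = trace² - 4·det = 1296 - 1232 = 64.
Step 3 — eigenvalues:
  λ = (trace ± √Δ)/2 = (36 ± 8)/2,
  λ_1 = 22,  λ_2 = 14.

Step 4 — unit eigenvector for λ_1: solve (Sigma - λ_1 I)v = 0. First row:
  (18 - 22)·v_x + (4)·v_y = 0, i.e. (-4)·v_x + (4)·v_y = 0,
  so v ∝ (b, λ_1 - a) = (4, 4) = u.
  ||u|| = √((4)² + (4)²) = √(32) ≈ 5.6569,
  v_1 = u/||u|| ≈ (0.7071, 0.7071) (||v_1|| = 1).

λ_1 = 22,  λ_2 = 14;  v_1 ≈ (0.7071, 0.7071)


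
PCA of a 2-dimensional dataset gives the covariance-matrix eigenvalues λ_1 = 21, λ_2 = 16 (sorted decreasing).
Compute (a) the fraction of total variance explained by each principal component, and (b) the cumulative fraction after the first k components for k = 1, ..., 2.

Step 1 — total variance = trace(Sigma) = Σ λ_i = 21 + 16 = 37.

Step 2 — fraction explained by component i = λ_i / Σ λ:
  PC1: 21/37 = 0.5676
  PC2: 16/37 = 0.4324

Step 3 — cumulative fraction after k components = (λ_1 + ... + λ_k) / Σ λ:
  k = 1: 21/37 = 0.5676
  k = 2: (21 + 16)/37 = 37/37 = 1

Summary (fraction, with percent):

explained: PC1 0.5676 (56.76%), PC2 0.4324 (43.24%);  cumulative: 0.5676, 1


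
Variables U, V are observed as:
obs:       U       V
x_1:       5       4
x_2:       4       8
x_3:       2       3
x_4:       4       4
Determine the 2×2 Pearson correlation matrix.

Step 1 — column means:
  mean(U) = (5 + 4 + 2 + 4) / 4 = 15/4 = 3.75
  mean(V) = (4 + 8 + 3 + 4) / 4 = 19/4 = 4.75

Step 2 — sample variances and covariances s[i,j] = (1/(n-1)) · Σ_k (x_{k,i} - mean_i) · (x_{k,j} - mean_j), with n-1 = 3:
  s[U,U] = ((1.25)·(1.25) + (0.25)·(0.25) + (-1.75)·(-1.75) + (0.25)·(0.25)) / 3 = 4.75/3 = 1.5833
  s[U,V] = ((1.25)·(-0.75) + (0.25)·(3.25) + (-1.75)·(-1.75) + (0.25)·(-0.75)) / 3 = 2.75/3 = 0.9167
  s[V,V] = ((-0.75)·(-0.75) + (3.25)·(3.25) + (-1.75)·(-1.75) + (-0.75)·(-0.75)) / 3 = 14.75/3 = 4.9167
  Sample standard deviations s_i = √(s[i,i]):
  s(U) = √(1.5833) = 1.2583
  s(V) = √(4.9167) = 2.2174

Step 3 — r_{ij} = s_{ij} / (s_i · s_j):
  r[U,U] = 1 (diagonal).
  r[U,V] = 0.9167 / (1.2583 · 2.2174) = 0.9167 / 2.7901 = 0.3285
  r[V,V] = 1 (diagonal).

R is symmetric with unit diagonal. Assembling:

R = [[1, 0.3285],
 [0.3285, 1]]


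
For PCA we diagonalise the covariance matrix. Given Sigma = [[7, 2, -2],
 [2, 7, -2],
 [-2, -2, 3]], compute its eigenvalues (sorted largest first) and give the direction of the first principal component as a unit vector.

Step 1 — characteristic polynomial p(λ) = det(λI - Sigma) = λ³ - tr·λ² + c_1·λ - det, where tr = trace, c_1 = sum of the principal 2×2 minors, det = det(Sigma):
  tr = 7 + 7 + 3 = 17,
  c_1 = (7·7 - (2)²) + (7·3 - (-2)²) + (7·3 - (-2)²) = 45 + 17 + 17 = 79,
  det = 7·(7·3 - (-2)²) - (2)·((2)·3 - (-2)·(-2)) + (-2)·((2)·(-2) - 7·(-2)) = 7·(17) - (2)·(2) + (-2)·(10) = 95.
  So p(λ) = λ³ - 17λ² + 79λ - 95.
Step 2 — look for an integer root (rational root theorem: any rational root is an integer divisor of 95). Testing λ = 5:
  p(5) = 125 - 425 + 395 - 95 = 0  ✓
  Dividing out (λ - 5): p(λ) = (λ - 5)(λ² - 12λ + 19).
Step 3 — remaining eigenvalues from the quadratic λ² - 12λ + 19 = 0:
  Δ = 12² - 4·19 = 144 - 76 = 68,  λ = (12 ± √68)/2 = (12 ± 8.2462)/2 ≈ 10.1231 or 1.8769.
  Sorted: λ_1 = 10.1231,  λ_2 = 5,  λ_3 = 1.8769  (check: sum = 17 = tr ✓).

Step 4 — unit eigenvector for λ_1 ≈ 10.1231: v spans the null space of (Sigma - λ_1 I), whose rows are
  r_1 = (-3.1231, 2, -2),  r_2 = (2, -3.1231, -2),  r_3 = (-2, -2, -7.1231).
  v is orthogonal to every row, so take v ∝ r_1 × r_2 = ((2)·(-2) - (-2)·(-3.1231), (-2)·(2) - (-3.1231)·(-2), (-3.1231)·(-3.1231) - (2)·(2)) ≈ (-10.2462, -10.2462, 5.7538).
  Rescale (multiply by -1 so the first nonzero entry is positive): u = (10.2462, 10.2462, -5.7538).
  ||u|| = √((10.2462)² + (10.2462)² + (-5.7538)²) = √(243.0758) ≈ 15.5909,  v_1 = u/||u|| ≈ (0.6572, 0.6572, -0.369) (||v_1|| = 1).

λ_1 = 10.1231,  λ_2 = 5,  λ_3 = 1.8769;  v_1 ≈ (0.6572, 0.6572, -0.369)


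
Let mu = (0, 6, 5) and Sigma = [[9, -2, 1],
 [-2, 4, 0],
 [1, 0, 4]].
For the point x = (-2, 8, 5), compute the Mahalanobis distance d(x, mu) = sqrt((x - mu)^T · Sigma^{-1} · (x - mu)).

Step 1 — centre the observation: (x - mu) = (-2, 2, 0).

Step 2 — invert Sigma (cofactor / det for 3×3, or solve directly):
  Sigma^{-1} = [[0.129, 0.0645, -0.0323],
 [0.0645, 0.2823, -0.0161],
 [-0.0323, -0.0161, 0.2581]].

Step 3 — form the quadratic (x - mu)^T · Sigma^{-1} · (x - mu):
  Sigma^{-1} · (x - mu) = (-0.129, 0.4355, 0.0323).
  (x - mu)^T · [Sigma^{-1} · (x - mu)] = (-2)·(-0.129) + (2)·(0.4355) + (0)·(0.0323) = 1.129.

Step 4 — take square root: d = √(1.129) ≈ 1.0626.

d(x, mu) = √(1.129) ≈ 1.0626


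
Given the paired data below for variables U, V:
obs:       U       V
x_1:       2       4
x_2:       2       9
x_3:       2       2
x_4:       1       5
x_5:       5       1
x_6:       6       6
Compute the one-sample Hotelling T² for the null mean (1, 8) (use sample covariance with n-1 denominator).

Step 1 — sample mean vector:
  mean(U) = (2 + 2 + 2 + 1 + 5 + 6) / 6 = 18/6 = 3
  mean(V) = (4 + 9 + 2 + 5 + 1 + 6) / 6 = 27/6 = 4.5
  x̄ = (3, 4.5),  deviation x̄ - mu_0 = (3, 4.5) - (1, 8) = (2, -3.5).

Step 2 — sample covariance matrix, S[i,j] = (1/(n-1)) · Σ_k (x_{k,i} - mean_i) · (x_{k,j} - mean_j), divisor n-1 = 5:
  S[U,U] = ((-1)·(-1) + (-1)·(-1) + (-1)·(-1) + (-2)·(-2) + (2)·(2) + (3)·(3)) / 5 = 20/5 = 4
  S[U,V] = ((-1)·(-0.5) + (-1)·(4.5) + (-1)·(-2.5) + (-2)·(0.5) + (2)·(-3.5) + (3)·(1.5)) / 5 = -5/5 = -1
  S[V,V] = ((-0.5)·(-0.5) + (4.5)·(4.5) + (-2.5)·(-2.5) + (0.5)·(0.5) + (-3.5)·(-3.5) + (1.5)·(1.5)) / 5 = 41.5/5 = 8.3
  S = [[4, -1],
 [-1, 8.3]].

Step 3 — invert S. det(S) = 4·8.3 - (-1)² = 32.2.
  S^{-1} = (1/det) · [[d, -b], [-b, a]] = [[0.2578, 0.0311],
 [0.0311, 0.1242]].

Step 4 — quadratic form (x̄ - mu_0)^T · S^{-1} · (x̄ - mu_0):
  S^{-1} · (x̄ - mu_0) = (0.4068, -0.3727),
  (x̄ - mu_0)^T · [...] = (2)·(0.4068) + (-3.5)·(-0.3727) = 2.118.

Step 5 — scale by n: T² = 6 · 2.118 = 12.7081.

T² ≈ 12.7081


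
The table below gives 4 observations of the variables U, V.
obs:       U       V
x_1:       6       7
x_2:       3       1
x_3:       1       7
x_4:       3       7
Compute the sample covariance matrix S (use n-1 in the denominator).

Step 1 — column means:
  mean(U) = (6 + 3 + 1 + 3) / 4 = 13/4 = 3.25
  mean(V) = (7 + 1 + 7 + 7) / 4 = 22/4 = 5.5

Step 2 — sample covariance S[i,j] = (1/(n-1)) · Σ_k (x_{k,i} - mean_i) · (x_{k,j} - mean_j), with n-1 = 3.
  S[U,U] = ((2.75)·(2.75) + (-0.25)·(-0.25) + (-2.25)·(-2.25) + (-0.25)·(-0.25)) / 3 = 12.75/3 = 4.25
  S[U,V] = ((2.75)·(1.5) + (-0.25)·(-4.5) + (-2.25)·(1.5) + (-0.25)·(1.5)) / 3 = 1.5/3 = 0.5
  S[V,V] = ((1.5)·(1.5) + (-4.5)·(-4.5) + (1.5)·(1.5) + (1.5)·(1.5)) / 3 = 27/3 = 9

S is symmetric (S[j,i] = S[i,j]). Assembling:

S = [[4.25, 0.5],
 [0.5, 9]]


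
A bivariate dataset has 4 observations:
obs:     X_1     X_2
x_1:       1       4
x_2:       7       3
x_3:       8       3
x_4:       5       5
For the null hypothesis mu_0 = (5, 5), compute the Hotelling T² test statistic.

Step 1 — sample mean vector:
  mean(X_1) = (1 + 7 + 8 + 5) / 4 = 21/4 = 5.25
  mean(X_2) = (4 + 3 + 3 + 5) / 4 = 15/4 = 3.75
  x̄ = (5.25, 3.75),  deviation x̄ - mu_0 = (5.25, 3.75) - (5, 5) = (0.25, -1.25).

Step 2 — sample covariance matrix, S[i,j] = (1/(n-1)) · Σ_k (x_{k,i} - mean_i) · (x_{k,j} - mean_j), divisor n-1 = 3:
  S[X_1,X_1] = ((-4.25)·(-4.25) + (1.75)·(1.75) + (2.75)·(2.75) + (-0.25)·(-0.25)) / 3 = 28.75/3 = 9.5833
  S[X_1,X_2] = ((-4.25)·(0.25) + (1.75)·(-0.75) + (2.75)·(-0.75) + (-0.25)·(1.25)) / 3 = -4.75/3 = -1.5833
  S[X_2,X_2] = ((0.25)·(0.25) + (-0.75)·(-0.75) + (-0.75)·(-0.75) + (1.25)·(1.25)) / 3 = 2.75/3 = 0.9167
  S = [[9.5833, -1.5833],
 [-1.5833, 0.9167]].

Step 3 — invert S. det(S) = 9.5833·0.9167 - (-1.5833)² = 6.2778.
  S^{-1} = (1/det) · [[d, -b], [-b, a]] = [[0.146, 0.2522],
 [0.2522, 1.5265]].

Step 4 — quadratic form (x̄ - mu_0)^T · S^{-1} · (x̄ - mu_0):
  S^{-1} · (x̄ - mu_0) = (-0.2788, -1.8451),
  (x̄ - mu_0)^T · [...] = (0.25)·(-0.2788) + (-1.25)·(-1.8451) = 2.2367.

Step 5 — scale by n: T² = 4 · 2.2367 = 8.9469.

T² ≈ 8.9469


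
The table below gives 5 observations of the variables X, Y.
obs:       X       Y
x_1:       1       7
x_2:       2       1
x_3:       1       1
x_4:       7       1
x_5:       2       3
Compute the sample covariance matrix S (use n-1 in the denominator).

Step 1 — column means:
  mean(X) = (1 + 2 + 1 + 7 + 2) / 5 = 13/5 = 2.6
  mean(Y) = (7 + 1 + 1 + 1 + 3) / 5 = 13/5 = 2.6

Step 2 — sample covariance S[i,j] = (1/(n-1)) · Σ_k (x_{k,i} - mean_i) · (x_{k,j} - mean_j), with n-1 = 4.
  S[X,X] = ((-1.6)·(-1.6) + (-0.6)·(-0.6) + (-1.6)·(-1.6) + (4.4)·(4.4) + (-0.6)·(-0.6)) / 4 = 25.2/4 = 6.3
  S[X,Y] = ((-1.6)·(4.4) + (-0.6)·(-1.6) + (-1.6)·(-1.6) + (4.4)·(-1.6) + (-0.6)·(0.4)) / 4 = -10.8/4 = -2.7
  S[Y,Y] = ((4.4)·(4.4) + (-1.6)·(-1.6) + (-1.6)·(-1.6) + (-1.6)·(-1.6) + (0.4)·(0.4)) / 4 = 27.2/4 = 6.8

S is symmetric (S[j,i] = S[i,j]). Assembling:

S = [[6.3, -2.7],
 [-2.7, 6.8]]


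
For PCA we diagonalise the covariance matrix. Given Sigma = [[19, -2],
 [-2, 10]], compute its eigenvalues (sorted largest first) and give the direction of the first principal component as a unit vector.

Step 1 — characteristic polynomial of 2×2 Sigma:
  det(Sigma - λI) = λ² - trace · λ + det = 0.
  trace = 19 + 10 = 29, det = 19·10 - (-2)² = 186.
Step 2 — discriminant:
  Δ = trace² - 4·det = 841 - 744 = 97.
Step 3 — eigenvalues:
  λ = (trace ± √Δ)/2 = (29 ± 9.8489)/2,
  λ_1 = 19.4244,  λ_2 = 9.5756.

Step 4 — unit eigenvector for λ_1: solve (Sigma - λ_1 I)v = 0. First row:
  (19 - 19.4244)·v_x + (-2)·v_y = 0, i.e. (-0.4244)·v_x + (-2)·v_y = 0,
  so v ∝ (b, λ_1 - a) = (-2, 0.4244); multiply by -1 so the first entry is positive: u = (2, -0.4244).
  ||u|| = √((2)² + (-0.4244)²) = √(4.1801) ≈ 2.0445,
  v_1 = u/||u|| ≈ (0.9782, -0.2076) (||v_1|| = 1).

λ_1 = 19.4244,  λ_2 = 9.5756;  v_1 ≈ (0.9782, -0.2076)


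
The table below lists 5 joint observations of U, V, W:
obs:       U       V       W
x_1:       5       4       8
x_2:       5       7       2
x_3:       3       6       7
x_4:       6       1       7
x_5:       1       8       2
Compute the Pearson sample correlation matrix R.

Step 1 — column means:
  mean(U) = (5 + 5 + 3 + 6 + 1) / 5 = 20/5 = 4
  mean(V) = (4 + 7 + 6 + 1 + 8) / 5 = 26/5 = 5.2
  mean(W) = (8 + 2 + 7 + 7 + 2) / 5 = 26/5 = 5.2

Step 2 — sample variances and covariances s[i,j] = (1/(n-1)) · Σ_k (x_{k,i} - mean_i) · (x_{k,j} - mean_j), with n-1 = 4:
  s[U,U] = ((1)·(1) + (1)·(1) + (-1)·(-1) + (2)·(2) + (-3)·(-3)) / 4 = 16/4 = 4
  s[U,V] = ((1)·(-1.2) + (1)·(1.8) + (-1)·(0.8) + (2)·(-4.2) + (-3)·(2.8)) / 4 = -17/4 = -4.25
  s[U,W] = ((1)·(2.8) + (1)·(-3.2) + (-1)·(1.8) + (2)·(1.8) + (-3)·(-3.2)) / 4 = 11/4 = 2.75
  s[V,V] = ((-1.2)·(-1.2) + (1.8)·(1.8) + (0.8)·(0.8) + (-4.2)·(-4.2) + (2.8)·(2.8)) / 4 = 30.8/4 = 7.7
  s[V,W] = ((-1.2)·(2.8) + (1.8)·(-3.2) + (0.8)·(1.8) + (-4.2)·(1.8) + (2.8)·(-3.2)) / 4 = -24.2/4 = -6.05
  s[W,W] = ((2.8)·(2.8) + (-3.2)·(-3.2) + (1.8)·(1.8) + (1.8)·(1.8) + (-3.2)·(-3.2)) / 4 = 34.8/4 = 8.7
  Sample standard deviations s_i = √(s[i,i]):
  s(U) = √(4) = 2
  s(V) = √(7.7) = 2.7749
  s(W) = √(8.7) = 2.9496

Step 3 — r_{ij} = s_{ij} / (s_i · s_j):
  r[U,U] = 1 (diagonal).
  r[U,V] = -4.25 / (2 · 2.7749) = -4.25 / 5.5498 = -0.7658
  r[U,W] = 2.75 / (2 · 2.9496) = 2.75 / 5.8992 = 0.4662
  r[V,V] = 1 (diagonal).
  r[V,W] = -6.05 / (2.7749 · 2.9496) = -6.05 / 8.1847 = -0.7392
  r[W,W] = 1 (diagonal).

R is symmetric with unit diagonal. Assembling:

R = [[1, -0.7658, 0.4662],
 [-0.7658, 1, -0.7392],
 [0.4662, -0.7392, 1]]


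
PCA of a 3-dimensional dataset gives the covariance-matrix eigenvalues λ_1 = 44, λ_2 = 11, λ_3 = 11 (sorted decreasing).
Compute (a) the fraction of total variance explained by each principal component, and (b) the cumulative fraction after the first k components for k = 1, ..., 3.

Step 1 — total variance = trace(Sigma) = Σ λ_i = 44 + 11 + 11 = 66.

Step 2 — fraction explained by component i = λ_i / Σ λ:
  PC1: 44/66 = 0.6667
  PC2: 11/66 = 0.1667
  PC3: 11/66 = 0.1667

Step 3 — cumulative fraction after k components = (λ_1 + ... + λ_k) / Σ λ:
  k = 1: 44/66 = 0.6667
  k = 2: (44 + 11)/66 = 55/66 = 0.8333
  k = 3: (44 + 11 + 11)/66 = 66/66 = 1

Summary (fraction, with percent):

explained: PC1 0.6667 (66.67%), PC2 0.1667 (16.67%), PC3 0.1667 (16.67%);  cumulative: 0.6667, 0.8333, 1


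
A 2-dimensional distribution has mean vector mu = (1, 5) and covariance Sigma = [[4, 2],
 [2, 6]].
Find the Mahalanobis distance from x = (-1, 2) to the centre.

Step 1 — centre the observation: (x - mu) = (-2, -3).

Step 2 — invert Sigma. det(Sigma) = 4·6 - (2)² = 20.
  Sigma^{-1} = (1/det) · [[d, -b], [-b, a]] = [[0.3, -0.1],
 [-0.1, 0.2]].

Step 3 — form the quadratic (x - mu)^T · Sigma^{-1} · (x - mu):
  Sigma^{-1} · (x - mu) = (-0.3, -0.4).
  (x - mu)^T · [Sigma^{-1} · (x - mu)] = (-2)·(-0.3) + (-3)·(-0.4) = 1.8.

Step 4 — take square root: d = √(1.8) ≈ 1.3416.

d(x, mu) = √(1.8) ≈ 1.3416


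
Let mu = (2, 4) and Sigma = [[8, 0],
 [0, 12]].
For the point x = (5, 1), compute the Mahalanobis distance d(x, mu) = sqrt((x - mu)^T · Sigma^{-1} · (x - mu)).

Step 1 — centre the observation: (x - mu) = (3, -3).

Step 2 — invert Sigma. det(Sigma) = 8·12 - (0)² = 96.
  Sigma^{-1} = (1/det) · [[d, -b], [-b, a]] = [[0.125, 0],
 [0, 0.0833]].

Step 3 — form the quadratic (x - mu)^T · Sigma^{-1} · (x - mu):
  Sigma^{-1} · (x - mu) = (0.375, -0.25).
  (x - mu)^T · [Sigma^{-1} · (x - mu)] = (3)·(0.375) + (-3)·(-0.25) = 1.875.

Step 4 — take square root: d = √(1.875) ≈ 1.3693.

d(x, mu) = √(1.875) ≈ 1.3693


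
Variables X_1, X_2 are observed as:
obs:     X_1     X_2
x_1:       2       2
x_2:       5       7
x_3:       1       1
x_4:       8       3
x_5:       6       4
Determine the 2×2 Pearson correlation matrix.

Step 1 — column means:
  mean(X_1) = (2 + 5 + 1 + 8 + 6) / 5 = 22/5 = 4.4
  mean(X_2) = (2 + 7 + 1 + 3 + 4) / 5 = 17/5 = 3.4

Step 2 — sample variances and covariances s[i,j] = (1/(n-1)) · Σ_k (x_{k,i} - mean_i) · (x_{k,j} - mean_j), with n-1 = 4:
  s[X_1,X_1] = ((-2.4)·(-2.4) + (0.6)·(0.6) + (-3.4)·(-3.4) + (3.6)·(3.6) + (1.6)·(1.6)) / 4 = 33.2/4 = 8.3
  s[X_1,X_2] = ((-2.4)·(-1.4) + (0.6)·(3.6) + (-3.4)·(-2.4) + (3.6)·(-0.4) + (1.6)·(0.6)) / 4 = 13.2/4 = 3.3
  s[X_2,X_2] = ((-1.4)·(-1.4) + (3.6)·(3.6) + (-2.4)·(-2.4) + (-0.4)·(-0.4) + (0.6)·(0.6)) / 4 = 21.2/4 = 5.3
  Sample standard deviations s_i = √(s[i,i]):
  s(X_1) = √(8.3) = 2.881
  s(X_2) = √(5.3) = 2.3022

Step 3 — r_{ij} = s_{ij} / (s_i · s_j):
  r[X_1,X_1] = 1 (diagonal).
  r[X_1,X_2] = 3.3 / (2.881 · 2.3022) = 3.3 / 6.6325 = 0.4976
  r[X_2,X_2] = 1 (diagonal).

R is symmetric with unit diagonal. Assembling:

R = [[1, 0.4976],
 [0.4976, 1]]


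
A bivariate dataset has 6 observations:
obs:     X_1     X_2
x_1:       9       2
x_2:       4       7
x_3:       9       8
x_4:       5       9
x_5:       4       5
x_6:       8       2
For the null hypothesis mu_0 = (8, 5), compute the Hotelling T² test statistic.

Step 1 — sample mean vector:
  mean(X_1) = (9 + 4 + 9 + 5 + 4 + 8) / 6 = 39/6 = 6.5
  mean(X_2) = (2 + 7 + 8 + 9 + 5 + 2) / 6 = 33/6 = 5.5
  x̄ = (6.5, 5.5),  deviation x̄ - mu_0 = (6.5, 5.5) - (8, 5) = (-1.5, 0.5).

Step 2 — sample covariance matrix, S[i,j] = (1/(n-1)) · Σ_k (x_{k,i} - mean_i) · (x_{k,j} - mean_j), divisor n-1 = 5:
  S[X_1,X_1] = ((2.5)·(2.5) + (-2.5)·(-2.5) + (2.5)·(2.5) + (-1.5)·(-1.5) + (-2.5)·(-2.5) + (1.5)·(1.5)) / 5 = 29.5/5 = 5.9
  S[X_1,X_2] = ((2.5)·(-3.5) + (-2.5)·(1.5) + (2.5)·(2.5) + (-1.5)·(3.5) + (-2.5)·(-0.5) + (1.5)·(-3.5)) / 5 = -15.5/5 = -3.1
  S[X_2,X_2] = ((-3.5)·(-3.5) + (1.5)·(1.5) + (2.5)·(2.5) + (3.5)·(3.5) + (-0.5)·(-0.5) + (-3.5)·(-3.5)) / 5 = 45.5/5 = 9.1
  S = [[5.9, -3.1],
 [-3.1, 9.1]].

Step 3 — invert S. det(S) = 5.9·9.1 - (-3.1)² = 44.08.
  S^{-1} = (1/det) · [[d, -b], [-b, a]] = [[0.2064, 0.0703],
 [0.0703, 0.1338]].

Step 4 — quadratic form (x̄ - mu_0)^T · S^{-1} · (x̄ - mu_0):
  S^{-1} · (x̄ - mu_0) = (-0.2745, -0.0386),
  (x̄ - mu_0)^T · [...] = (-1.5)·(-0.2745) + (0.5)·(-0.0386) = 0.3925.

Step 5 — scale by n: T² = 6 · 0.3925 = 2.3548.

T² ≈ 2.3548


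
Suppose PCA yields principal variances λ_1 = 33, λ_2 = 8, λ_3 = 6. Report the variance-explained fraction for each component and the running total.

Step 1 — total variance = trace(Sigma) = Σ λ_i = 33 + 8 + 6 = 47.

Step 2 — fraction explained by component i = λ_i / Σ λ:
  PC1: 33/47 = 0.7021
  PC2: 8/47 = 0.1702
  PC3: 6/47 = 0.1277

Step 3 — cumulative fraction after k components = (λ_1 + ... + λ_k) / Σ λ:
  k = 1: 33/47 = 0.7021
  k = 2: (33 + 8)/47 = 41/47 = 0.8723
  k = 3: (33 + 8 + 6)/47 = 47/47 = 1

Summary (fraction, with percent):

explained: PC1 0.7021 (70.21%), PC2 0.1702 (17.02%), PC3 0.1277 (12.77%);  cumulative: 0.7021, 0.8723, 1


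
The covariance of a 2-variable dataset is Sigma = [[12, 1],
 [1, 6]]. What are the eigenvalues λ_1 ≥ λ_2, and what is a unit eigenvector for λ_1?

Step 1 — characteristic polynomial of 2×2 Sigma:
  det(Sigma - λI) = λ² - trace · λ + det = 0.
  trace = 12 + 6 = 18, det = 12·6 - (1)² = 71.
Step 2 — discriminant:
  Δ = trace² - 4·det = 324 - 284 = 40.
Step 3 — eigenvalues:
  λ = (trace ± √Δ)/2 = (18 ± 6.3246)/2,
  λ_1 = 12.1623,  λ_2 = 5.8377.

Step 4 — unit eigenvector for λ_1: solve (Sigma - λ_1 I)v = 0. First row:
  (12 - 12.1623)·v_x + (1)·v_y = 0, i.e. (-0.1623)·v_x + (1)·v_y = 0,
  so v ∝ (b, λ_1 - a) = (1, 0.1623) = u.
  ||u|| = √((1)² + (0.1623)²) = √(1.0263) ≈ 1.0131,
  v_1 = u/||u|| ≈ (0.9871, 0.1602) (||v_1|| = 1).

λ_1 = 12.1623,  λ_2 = 5.8377;  v_1 ≈ (0.9871, 0.1602)


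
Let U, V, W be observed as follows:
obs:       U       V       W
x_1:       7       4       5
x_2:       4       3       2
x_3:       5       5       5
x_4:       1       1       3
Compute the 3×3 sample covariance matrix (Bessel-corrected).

Step 1 — column means:
  mean(U) = (7 + 4 + 5 + 1) / 4 = 17/4 = 4.25
  mean(V) = (4 + 3 + 5 + 1) / 4 = 13/4 = 3.25
  mean(W) = (5 + 2 + 5 + 3) / 4 = 15/4 = 3.75

Step 2 — sample covariance S[i,j] = (1/(n-1)) · Σ_k (x_{k,i} - mean_i) · (x_{k,j} - mean_j), with n-1 = 3.
  S[U,U] = ((2.75)·(2.75) + (-0.25)·(-0.25) + (0.75)·(0.75) + (-3.25)·(-3.25)) / 3 = 18.75/3 = 6.25
  S[U,V] = ((2.75)·(0.75) + (-0.25)·(-0.25) + (0.75)·(1.75) + (-3.25)·(-2.25)) / 3 = 10.75/3 = 3.5833
  S[U,W] = ((2.75)·(1.25) + (-0.25)·(-1.75) + (0.75)·(1.25) + (-3.25)·(-0.75)) / 3 = 7.25/3 = 2.4167
  S[V,V] = ((0.75)·(0.75) + (-0.25)·(-0.25) + (1.75)·(1.75) + (-2.25)·(-2.25)) / 3 = 8.75/3 = 2.9167
  S[V,W] = ((0.75)·(1.25) + (-0.25)·(-1.75) + (1.75)·(1.25) + (-2.25)·(-0.75)) / 3 = 5.25/3 = 1.75
  S[W,W] = ((1.25)·(1.25) + (-1.75)·(-1.75) + (1.25)·(1.25) + (-0.75)·(-0.75)) / 3 = 6.75/3 = 2.25

S is symmetric (S[j,i] = S[i,j]). Assembling:

S = [[6.25, 3.5833, 2.4167],
 [3.5833, 2.9167, 1.75],
 [2.4167, 1.75, 2.25]]


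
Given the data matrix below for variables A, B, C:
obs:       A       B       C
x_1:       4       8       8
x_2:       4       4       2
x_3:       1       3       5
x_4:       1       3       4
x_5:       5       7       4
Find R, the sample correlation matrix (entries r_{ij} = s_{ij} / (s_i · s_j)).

Step 1 — column means:
  mean(A) = (4 + 4 + 1 + 1 + 5) / 5 = 15/5 = 3
  mean(B) = (8 + 4 + 3 + 3 + 7) / 5 = 25/5 = 5
  mean(C) = (8 + 2 + 5 + 4 + 4) / 5 = 23/5 = 4.6

Step 2 — sample variances and covariances s[i,j] = (1/(n-1)) · Σ_k (x_{k,i} - mean_i) · (x_{k,j} - mean_j), with n-1 = 4:
  s[A,A] = ((1)·(1) + (1)·(1) + (-2)·(-2) + (-2)·(-2) + (2)·(2)) / 4 = 14/4 = 3.5
  s[A,B] = ((1)·(3) + (1)·(-1) + (-2)·(-2) + (-2)·(-2) + (2)·(2)) / 4 = 14/4 = 3.5
  s[A,C] = ((1)·(3.4) + (1)·(-2.6) + (-2)·(0.4) + (-2)·(-0.6) + (2)·(-0.6)) / 4 = 0/4 = 0
  s[B,B] = ((3)·(3) + (-1)·(-1) + (-2)·(-2) + (-2)·(-2) + (2)·(2)) / 4 = 22/4 = 5.5
  s[B,C] = ((3)·(3.4) + (-1)·(-2.6) + (-2)·(0.4) + (-2)·(-0.6) + (2)·(-0.6)) / 4 = 12/4 = 3
  s[C,C] = ((3.4)·(3.4) + (-2.6)·(-2.6) + (0.4)·(0.4) + (-0.6)·(-0.6) + (-0.6)·(-0.6)) / 4 = 19.2/4 = 4.8
  Sample standard deviations s_i = √(s[i,i]):
  s(A) = √(3.5) = 1.8708
  s(B) = √(5.5) = 2.3452
  s(C) = √(4.8) = 2.1909

Step 3 — r_{ij} = s_{ij} / (s_i · s_j):
  r[A,A] = 1 (diagonal).
  r[A,B] = 3.5 / (1.8708 · 2.3452) = 3.5 / 4.3875 = 0.7977
  r[A,C] = 0 / (1.8708 · 2.1909) = 0 / 4.0988 = 0
  r[B,B] = 1 (diagonal).
  r[B,C] = 3 / (2.3452 · 2.1909) = 3 / 5.1381 = 0.5839
  r[C,C] = 1 (diagonal).

R is symmetric with unit diagonal. Assembling:

R = [[1, 0.7977, 0],
 [0.7977, 1, 0.5839],
 [0, 0.5839, 1]]


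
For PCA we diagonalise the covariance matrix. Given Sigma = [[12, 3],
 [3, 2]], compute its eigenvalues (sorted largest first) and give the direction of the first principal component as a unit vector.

Step 1 — characteristic polynomial of 2×2 Sigma:
  det(Sigma - λI) = λ² - trace · λ + det = 0.
  trace = 12 + 2 = 14, det = 12·2 - (3)² = 15.
Step 2 — discriminant:
  Δ = trace² - 4·det = 196 - 60 = 136.
Step 3 — eigenvalues:
  λ = (trace ± √Δ)/2 = (14 ± 11.6619)/2,
  λ_1 = 12.831,  λ_2 = 1.169.

Step 4 — unit eigenvector for λ_1: solve (Sigma - λ_1 I)v = 0. First row:
  (12 - 12.831)·v_x + (3)·v_y = 0, i.e. (-0.831)·v_x + (3)·v_y = 0,
  so v ∝ (b, λ_1 - a) = (3, 0.831) = u.
  ||u|| = √((3)² + (0.831)²) = √(9.6905) ≈ 3.113,
  v_1 = u/||u|| ≈ (0.9637, 0.2669) (||v_1|| = 1).

λ_1 = 12.831,  λ_2 = 1.169;  v_1 ≈ (0.9637, 0.2669)


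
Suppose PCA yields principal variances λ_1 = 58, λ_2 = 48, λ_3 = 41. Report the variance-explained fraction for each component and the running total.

Step 1 — total variance = trace(Sigma) = Σ λ_i = 58 + 48 + 41 = 147.

Step 2 — fraction explained by component i = λ_i / Σ λ:
  PC1: 58/147 = 0.3946
  PC2: 48/147 = 0.3265
  PC3: 41/147 = 0.2789

Step 3 — cumulative fraction after k components = (λ_1 + ... + λ_k) / Σ λ:
  k = 1: 58/147 = 0.3946
  k = 2: (58 + 48)/147 = 106/147 = 0.7211
  k = 3: (58 + 48 + 41)/147 = 147/147 = 1

Summary (fraction, with percent):

explained: PC1 0.3946 (39.46%), PC2 0.3265 (32.65%), PC3 0.2789 (27.89%);  cumulative: 0.3946, 0.7211, 1


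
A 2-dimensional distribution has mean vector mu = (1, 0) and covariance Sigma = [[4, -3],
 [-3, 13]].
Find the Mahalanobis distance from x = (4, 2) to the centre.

Step 1 — centre the observation: (x - mu) = (3, 2).

Step 2 — invert Sigma. det(Sigma) = 4·13 - (-3)² = 43.
  Sigma^{-1} = (1/det) · [[d, -b], [-b, a]] = [[0.3023, 0.0698],
 [0.0698, 0.093]].

Step 3 — form the quadratic (x - mu)^T · Sigma^{-1} · (x - mu):
  Sigma^{-1} · (x - mu) = (1.0465, 0.3953).
  (x - mu)^T · [Sigma^{-1} · (x - mu)] = (3)·(1.0465) + (2)·(0.3953) = 3.9302.

Step 4 — take square root: d = √(3.9302) ≈ 1.9825.

d(x, mu) = √(3.9302) ≈ 1.9825


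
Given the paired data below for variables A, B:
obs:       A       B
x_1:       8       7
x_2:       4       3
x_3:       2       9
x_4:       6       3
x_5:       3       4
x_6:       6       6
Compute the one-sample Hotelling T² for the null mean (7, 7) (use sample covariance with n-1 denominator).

Step 1 — sample mean vector:
  mean(A) = (8 + 4 + 2 + 6 + 3 + 6) / 6 = 29/6 = 4.8333
  mean(B) = (7 + 3 + 9 + 3 + 4 + 6) / 6 = 32/6 = 5.3333
  x̄ = (4.8333, 5.3333),  deviation x̄ - mu_0 = (4.8333, 5.3333) - (7, 7) = (-2.1667, -1.6667).

Step 2 — sample covariance matrix, S[i,j] = (1/(n-1)) · Σ_k (x_{k,i} - mean_i) · (x_{k,j} - mean_j), divisor n-1 = 5:
  S[A,A] = ((3.1667)·(3.1667) + (-0.8333)·(-0.8333) + (-2.8333)·(-2.8333) + (1.1667)·(1.1667) + (-1.8333)·(-1.8333) + (1.1667)·(1.1667)) / 5 = 24.8333/5 = 4.9667
  S[A,B] = ((3.1667)·(1.6667) + (-0.8333)·(-2.3333) + (-2.8333)·(3.6667) + (1.1667)·(-2.3333) + (-1.8333)·(-1.3333) + (1.1667)·(0.6667)) / 5 = -2.6667/5 = -0.5333
  S[B,B] = ((1.6667)·(1.6667) + (-2.3333)·(-2.3333) + (3.6667)·(3.6667) + (-2.3333)·(-2.3333) + (-1.3333)·(-1.3333) + (0.6667)·(0.6667)) / 5 = 29.3333/5 = 5.8667
  S = [[4.9667, -0.5333],
 [-0.5333, 5.8667]].

Step 3 — invert S. det(S) = 4.9667·5.8667 - (-0.5333)² = 28.8533.
  S^{-1} = (1/det) · [[d, -b], [-b, a]] = [[0.2033, 0.0185],
 [0.0185, 0.1721]].

Step 4 — quadratic form (x̄ - mu_0)^T · S^{-1} · (x̄ - mu_0):
  S^{-1} · (x̄ - mu_0) = (-0.4713, -0.3269),
  (x̄ - mu_0)^T · [...] = (-2.1667)·(-0.4713) + (-1.6667)·(-0.3269) = 1.5662.

Step 5 — scale by n: T² = 6 · 1.5662 = 9.397.

T² ≈ 9.397


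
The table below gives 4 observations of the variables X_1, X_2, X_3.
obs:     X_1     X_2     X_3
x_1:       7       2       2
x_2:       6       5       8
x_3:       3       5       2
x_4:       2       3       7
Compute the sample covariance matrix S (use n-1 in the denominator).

Step 1 — column means:
  mean(X_1) = (7 + 6 + 3 + 2) / 4 = 18/4 = 4.5
  mean(X_2) = (2 + 5 + 5 + 3) / 4 = 15/4 = 3.75
  mean(X_3) = (2 + 8 + 2 + 7) / 4 = 19/4 = 4.75

Step 2 — sample covariance S[i,j] = (1/(n-1)) · Σ_k (x_{k,i} - mean_i) · (x_{k,j} - mean_j), with n-1 = 3.
  S[X_1,X_1] = ((2.5)·(2.5) + (1.5)·(1.5) + (-1.5)·(-1.5) + (-2.5)·(-2.5)) / 3 = 17/3 = 5.6667
  S[X_1,X_2] = ((2.5)·(-1.75) + (1.5)·(1.25) + (-1.5)·(1.25) + (-2.5)·(-0.75)) / 3 = -2.5/3 = -0.8333
  S[X_1,X_3] = ((2.5)·(-2.75) + (1.5)·(3.25) + (-1.5)·(-2.75) + (-2.5)·(2.25)) / 3 = -3.5/3 = -1.1667
  S[X_2,X_2] = ((-1.75)·(-1.75) + (1.25)·(1.25) + (1.25)·(1.25) + (-0.75)·(-0.75)) / 3 = 6.75/3 = 2.25
  S[X_2,X_3] = ((-1.75)·(-2.75) + (1.25)·(3.25) + (1.25)·(-2.75) + (-0.75)·(2.25)) / 3 = 3.75/3 = 1.25
  S[X_3,X_3] = ((-2.75)·(-2.75) + (3.25)·(3.25) + (-2.75)·(-2.75) + (2.25)·(2.25)) / 3 = 30.75/3 = 10.25

S is symmetric (S[j,i] = S[i,j]). Assembling:

S = [[5.6667, -0.8333, -1.1667],
 [-0.8333, 2.25, 1.25],
 [-1.1667, 1.25, 10.25]]
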